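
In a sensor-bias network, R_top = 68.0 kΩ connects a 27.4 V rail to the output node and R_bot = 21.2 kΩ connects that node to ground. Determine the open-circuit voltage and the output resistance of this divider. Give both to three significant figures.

V_th = 6.51 V, R_th = 16.2 kΩ

V_th is the open-circuit tap voltage: 27.4 × 21.2/(68.0 + 21.2) = 6.51 V.
With the supply zeroed, R_top and R_bot appear in parallel from the tap: R_th = R_top‖R_bot = (68.0 × 21.2)/89.20 = 16.2 kΩ.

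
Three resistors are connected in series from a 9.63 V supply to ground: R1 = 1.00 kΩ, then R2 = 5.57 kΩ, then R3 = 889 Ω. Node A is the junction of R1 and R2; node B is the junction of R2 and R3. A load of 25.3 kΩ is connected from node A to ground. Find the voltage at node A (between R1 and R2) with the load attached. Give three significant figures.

Below node A the series string R2+R3 = 6459 Ω sits in parallel with the 25300 Ω load: 5145 Ω.
V_A = 9.63 × 5145/(1000 + 5145) = 8.06 V.

V ≈ 8.06 V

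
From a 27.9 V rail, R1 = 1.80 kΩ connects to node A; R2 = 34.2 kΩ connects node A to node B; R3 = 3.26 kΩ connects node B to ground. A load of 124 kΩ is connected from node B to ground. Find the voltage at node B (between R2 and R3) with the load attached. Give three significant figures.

At node B, R3 is in parallel with the load: R3‖R_L = 3.176 kΩ.
Below node A the resistance is R2 + (R3‖R_L) = 37.38 kΩ, so V_A = 27.9 × 37.38/39.18 = 26.62 V.
Then V_B = V_A × (R3‖R_L)/(R2 + R3‖R_L) = 26.62 × 3.176/37.38 = 2.26 V.

V ≈ 2.26 V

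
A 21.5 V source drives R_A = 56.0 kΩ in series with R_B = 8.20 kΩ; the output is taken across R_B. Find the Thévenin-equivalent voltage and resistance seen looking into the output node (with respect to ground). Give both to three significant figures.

V_th is the open-circuit tap voltage: 21.5 × 8.20/(56.0 + 8.20) = 2.75 V.
With the supply zeroed, R_A and R_B appear in parallel from the tap: R_th = R_A‖R_B = (56.0 × 8.20)/64.20 = 7.15 kΩ.

V_th = 2.75 V, R_th = 7.15 kΩ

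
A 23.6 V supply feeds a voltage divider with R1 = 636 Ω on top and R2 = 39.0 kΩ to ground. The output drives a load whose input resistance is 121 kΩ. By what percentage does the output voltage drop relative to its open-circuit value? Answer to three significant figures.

0.515 %

The divider's output (Thévenin) resistance is R1‖R2 = 625.8 Ω.
Fractional drop under load = R_th/(R_th + R_L) = 625.8 / (625.8 + 121000) = 0.005145.
So the output falls by 0.515 %.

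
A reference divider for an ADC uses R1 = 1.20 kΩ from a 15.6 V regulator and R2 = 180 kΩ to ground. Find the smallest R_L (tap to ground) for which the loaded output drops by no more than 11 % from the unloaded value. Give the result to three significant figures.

Output resistance R_th = R1‖R2 = (1.20 × 180)/181.2 = 1.192 kΩ.
The fractional drop is R_th/(R_th + R_L); requiring this ≤ 0.110 gives R_L ≥ R_th(1/0.110 − 1) = 1.192 × 8.091 = 9.64 kΩ.

R_L(min) ≈ 9.64 kΩ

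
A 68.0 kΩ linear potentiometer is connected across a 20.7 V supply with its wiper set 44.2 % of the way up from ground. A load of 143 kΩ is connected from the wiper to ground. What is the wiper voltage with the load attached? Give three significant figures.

V ≈ 8.19 V

The wiper splits the pot into (1−α)R = 37.94 kΩ above and αR = 30.06 kΩ below.
Lower section ‖ load = 24.84 kΩ.
V_wiper = 20.7 × 24.84/(37.94 + 24.84) = 8.19 V.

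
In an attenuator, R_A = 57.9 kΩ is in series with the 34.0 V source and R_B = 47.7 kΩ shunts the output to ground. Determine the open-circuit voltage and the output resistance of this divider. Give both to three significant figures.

V_th = 15.4 V, R_th = 26.2 kΩ

V_th is the open-circuit tap voltage: 34.0 × 47.7/(57.9 + 47.7) = 15.4 V.
With the supply zeroed, R_A and R_B appear in parallel from the tap: R_th = R_A‖R_B = (57.9 × 47.7)/105.6 = 26.2 kΩ.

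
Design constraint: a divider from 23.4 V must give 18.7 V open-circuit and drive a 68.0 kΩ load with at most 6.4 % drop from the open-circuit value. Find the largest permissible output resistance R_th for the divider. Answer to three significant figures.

Loading drop = R_th/(R_th + R_L) ≤ 0.0640, so R_th ≤ R_L · ε/(1−ε) = 68.0 kΩ × 0.0640/0.9360 = 4.65 kΩ.
(Any R1, R2 with R2/(R1+R2) = 0.799 and R1‖R2 ≤ 4.65 kΩ will meet the spec.)

R_th ≤ 4.65 kΩ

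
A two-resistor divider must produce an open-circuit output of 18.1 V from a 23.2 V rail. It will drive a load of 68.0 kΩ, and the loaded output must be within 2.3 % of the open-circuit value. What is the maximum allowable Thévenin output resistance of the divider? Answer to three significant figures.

Loading drop = R_th/(R_th + R_L) ≤ 0.0230, so R_th ≤ R_L · ε/(1−ε) = 68.0 kΩ × 0.0230/0.9770 = 1.60 kΩ.

R_th ≤ 1.60 kΩ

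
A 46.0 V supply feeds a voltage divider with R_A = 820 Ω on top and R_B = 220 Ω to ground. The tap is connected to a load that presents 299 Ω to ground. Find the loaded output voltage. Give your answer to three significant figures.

V_out ≈ 6.16 V

The load sits in parallel with R_B: R_B‖R_L = (220 × 299) / (220 + 299) = 126.7 Ω.
V_out = 46.0 × 126.7 / (820 + 126.7) = 46.0 × 126.7/946.7 = 6.16 V.
(Unloaded it would have been 9.73 V.)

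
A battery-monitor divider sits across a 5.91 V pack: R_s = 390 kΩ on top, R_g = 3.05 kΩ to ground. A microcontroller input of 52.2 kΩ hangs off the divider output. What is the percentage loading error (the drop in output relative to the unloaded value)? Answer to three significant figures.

5.48 %

The divider's output (Thévenin) resistance is R_s‖R_g = 3.026 kΩ.
Fractional drop under load = R_th/(R_th + R_L) = 3.026 / (3.026 + 52.2) = 0.05480.
So the output falls by 5.48 %.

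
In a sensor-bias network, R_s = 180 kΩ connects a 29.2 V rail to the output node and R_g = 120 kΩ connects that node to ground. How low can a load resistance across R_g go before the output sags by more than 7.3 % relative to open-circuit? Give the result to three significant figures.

R_L(min) ≈ 914 kΩ

Output resistance R_th = R_s‖R_g = (180 × 120)/300.0 = 72.00 kΩ.
The fractional drop is R_th/(R_th + R_L); requiring this ≤ 0.0730 gives R_L ≥ R_th(1/0.0730 − 1) = 72.00 × 12.70 = 914 kΩ.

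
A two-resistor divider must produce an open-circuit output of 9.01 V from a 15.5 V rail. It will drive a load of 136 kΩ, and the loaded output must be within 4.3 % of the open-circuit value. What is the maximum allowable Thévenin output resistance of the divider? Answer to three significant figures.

Loading drop = R_th/(R_th + R_L) ≤ 0.0430, so R_th ≤ R_L · ε/(1−ε) = 136 kΩ × 0.0430/0.9570 = 6.11 kΩ.
(Any R1, R2 with R2/(R1+R2) = 0.581 and R1‖R2 ≤ 6.11 kΩ will meet the spec.)

R_th ≤ 6.11 kΩ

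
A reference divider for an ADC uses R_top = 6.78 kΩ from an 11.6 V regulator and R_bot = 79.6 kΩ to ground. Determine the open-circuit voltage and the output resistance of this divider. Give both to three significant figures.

V_th = 10.7 V, R_th = 6.25 kΩ

V_th is the open-circuit tap voltage: 11.6 × 79.6/(6.78 + 79.6) = 10.7 V.
With the supply zeroed, R_top and R_bot appear in parallel from the tap: R_th = R_top‖R_bot = (6.78 × 79.6)/86.38 = 6.25 kΩ.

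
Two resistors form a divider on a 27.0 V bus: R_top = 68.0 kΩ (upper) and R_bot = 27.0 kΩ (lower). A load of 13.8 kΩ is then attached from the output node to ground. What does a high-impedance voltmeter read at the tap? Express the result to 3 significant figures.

The load sits in parallel with R_bot: R_bot‖R_L = (27.0 × 13.8) / (27.0 + 13.8) = 9.132 kΩ.
V_out = 27.0 × 9.132 / (68.0 + 9.132) = 27.0 × 9.132/77.13 = 3.20 V.
(Unloaded it would have been 7.67 V.)

V_out ≈ 3.20 V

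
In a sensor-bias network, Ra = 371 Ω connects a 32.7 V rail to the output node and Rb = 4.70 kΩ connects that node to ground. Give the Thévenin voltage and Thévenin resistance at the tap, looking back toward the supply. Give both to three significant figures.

V_th is the open-circuit tap voltage: 32.7 × 4700/(371 + 4700) = 30.3 V.
With the supply zeroed, Ra and Rb appear in parallel from the tap: R_th = Ra‖Rb = (371 × 4700)/5071 = 344 Ω.

V_th = 30.3 V, R_th = 344 Ω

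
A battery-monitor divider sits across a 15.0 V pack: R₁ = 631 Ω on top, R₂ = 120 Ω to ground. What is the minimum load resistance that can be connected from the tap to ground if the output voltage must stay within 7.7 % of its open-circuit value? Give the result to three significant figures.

R_L(min) ≈ 1.21 kΩ

Output resistance R_th = R₁‖R₂ = (631 × 120)/751.0 = 100.8 Ω.
The fractional drop is R_th/(R_th + R_L); requiring this ≤ 0.0770 gives R_L ≥ R_th(1/0.0770 − 1) = 100.8 × 11.99 = 1.21 kΩ.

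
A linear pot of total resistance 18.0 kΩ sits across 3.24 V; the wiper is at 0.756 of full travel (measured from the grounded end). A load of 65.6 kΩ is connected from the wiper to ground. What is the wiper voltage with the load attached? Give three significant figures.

V ≈ 2.33 V

The wiper splits the pot into (1−α)R = 4.392 kΩ above and αR = 13.61 kΩ below.
Lower section ‖ load = 11.27 kΩ.
V_wiper = 3.24 × 11.27/(4.392 + 11.27) = 2.33 V.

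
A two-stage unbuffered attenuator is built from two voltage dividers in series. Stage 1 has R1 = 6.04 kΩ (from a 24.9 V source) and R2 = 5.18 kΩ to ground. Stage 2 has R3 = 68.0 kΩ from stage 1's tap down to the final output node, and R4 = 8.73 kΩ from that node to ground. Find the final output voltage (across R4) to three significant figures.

V_out ≈ 1.26 V

Stage 2 presents R3+R4 = 76.73 kΩ as a load on stage 1's tap.
Stage 1's lower leg becomes R2‖(R3+R4) = 4.852 kΩ, so V_mid = 24.9 × 4.852/10.89 = 11.09 V.
Stage 2 is itself unloaded: V_out = V_mid × R4/(R3+R4) = 11.09 × 8.73/76.73 = 1.26 V.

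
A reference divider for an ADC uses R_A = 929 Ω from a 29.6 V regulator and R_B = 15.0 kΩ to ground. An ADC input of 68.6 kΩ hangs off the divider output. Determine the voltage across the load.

The load sits in parallel with R_B: R_B‖R_L = (15000 × 68600) / (15000 + 68600) = 12310 Ω.
V_out = 29.6 × 12310 / (929 + 12310) = 29.6 × 12310/13240 = 27.5 V.

V_out ≈ 27.5 V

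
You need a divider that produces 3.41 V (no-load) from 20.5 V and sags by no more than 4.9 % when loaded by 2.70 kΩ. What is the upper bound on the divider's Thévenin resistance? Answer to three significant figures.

Loading drop = R_th/(R_th + R_L) ≤ 0.0490, so R_th ≤ R_L · ε/(1−ε) = 2.70 kΩ × 0.0490/0.9510 = 139 Ω.

R_th ≤ 139 Ω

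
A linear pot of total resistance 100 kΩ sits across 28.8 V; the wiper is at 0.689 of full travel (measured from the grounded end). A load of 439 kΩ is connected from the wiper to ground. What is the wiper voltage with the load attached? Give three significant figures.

The wiper splits the pot into (1−α)R = 31.10 kΩ above and αR = 68.90 kΩ below.
Lower section ‖ load = 59.55 kΩ.
V_wiper = 28.8 × 59.55/(31.10 + 59.55) = 18.9 V.

V ≈ 18.9 V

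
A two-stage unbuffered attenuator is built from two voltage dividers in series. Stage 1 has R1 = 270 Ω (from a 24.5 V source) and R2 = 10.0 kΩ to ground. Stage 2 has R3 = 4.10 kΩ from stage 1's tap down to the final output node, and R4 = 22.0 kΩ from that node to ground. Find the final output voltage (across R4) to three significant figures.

V_out ≈ 19.9 V

Stage 2 presents R3+R4 = 26100 Ω as a load on stage 1's tap.
Stage 1's lower leg becomes R2‖(R3+R4) = 7230 Ω, so V_mid = 24.5 × 7230/7500 = 23.62 V.
Stage 2 is itself unloaded: V_out = V_mid × R4/(R3+R4) = 23.62 × 22000/26100 = 19.9 V.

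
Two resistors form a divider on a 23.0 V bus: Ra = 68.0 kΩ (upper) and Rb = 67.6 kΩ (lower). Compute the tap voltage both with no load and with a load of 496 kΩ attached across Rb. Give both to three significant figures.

Unloaded: 11.5 V; loaded: 10.7 V

Open-circuit: V = 23.0 × 67.6/(68.0 + 67.6) = 11.5 V.
With the load, Rb becomes Rb‖R_L = 59.49 kΩ, so V = 23.0 × 59.49/127.5 = 10.7 V.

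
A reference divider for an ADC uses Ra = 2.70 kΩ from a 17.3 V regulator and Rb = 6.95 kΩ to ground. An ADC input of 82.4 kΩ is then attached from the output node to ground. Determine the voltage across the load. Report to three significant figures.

The load sits in parallel with Rb: Rb‖R_L = (6.95 × 82.4) / (6.95 + 82.4) = 6.409 kΩ.
V_out = 17.3 × 6.409 / (2.70 + 6.409) = 17.3 × 6.409/9.109 = 12.2 V.
(Unloaded it would have been 12.5 V.)

V_out ≈ 12.2 V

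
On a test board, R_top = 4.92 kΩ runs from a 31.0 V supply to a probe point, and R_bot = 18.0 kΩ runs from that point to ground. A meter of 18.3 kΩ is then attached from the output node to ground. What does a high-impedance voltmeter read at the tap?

V_out ≈ 20.1 V

The load sits in parallel with R_bot: R_bot‖R_L = (18.0 × 18.3) / (18.0 + 18.3) = 9.074 kΩ.
V_out = 31.0 × 9.074 / (4.92 + 9.074) = 31.0 × 9.074/13.99 = 20.1 V.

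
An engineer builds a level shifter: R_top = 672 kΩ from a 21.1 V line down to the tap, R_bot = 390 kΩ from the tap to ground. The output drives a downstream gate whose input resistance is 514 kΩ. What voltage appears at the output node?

V_out ≈ 5.24 V

The load sits in parallel with R_bot: R_bot‖R_L = (390 × 514) / (390 + 514) = 221.7 kΩ.
V_out = 21.1 × 221.7 / (672 + 221.7) = 21.1 × 221.7/893.7 = 5.24 V.
(Unloaded it would have been 7.75 V.)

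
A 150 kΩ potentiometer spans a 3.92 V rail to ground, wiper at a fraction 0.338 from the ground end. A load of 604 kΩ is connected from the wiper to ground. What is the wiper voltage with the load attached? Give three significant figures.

The wiper splits the pot into (1−α)R = 99.30 kΩ above and αR = 50.70 kΩ below.
Lower section ‖ load = 46.77 kΩ.
V_wiper = 3.92 × 46.77/(99.30 + 46.77) = 1.26 V.

V ≈ 1.26 V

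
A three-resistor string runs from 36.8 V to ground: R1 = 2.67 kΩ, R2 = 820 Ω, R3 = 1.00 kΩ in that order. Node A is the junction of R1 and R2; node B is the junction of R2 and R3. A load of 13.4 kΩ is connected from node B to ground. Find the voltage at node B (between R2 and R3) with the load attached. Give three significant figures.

V ≈ 7.75 V

At node B, R3 is in parallel with the load: R3‖R_L = 930.6 Ω.
Below node A the resistance is R2 + (R3‖R_L) = 1751 Ω, so V_A = 36.8 × 1751/4421 = 14.57 V.
Then V_B = V_A × (R3‖R_L)/(R2 + R3‖R_L) = 14.57 × 930.6/1751 = 7.75 V.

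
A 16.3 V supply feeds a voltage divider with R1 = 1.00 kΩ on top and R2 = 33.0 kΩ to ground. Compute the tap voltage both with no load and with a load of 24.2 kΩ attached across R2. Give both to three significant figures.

Unloaded: 15.8 V; loaded: 15.2 V

Open-circuit: V = 16.3 × 33.0/(1.00 + 33.0) = 15.8 V.
With the load, R2 becomes R2‖R_L = 13.96 kΩ, so V = 16.3 × 13.96/14.96 = 15.2 V.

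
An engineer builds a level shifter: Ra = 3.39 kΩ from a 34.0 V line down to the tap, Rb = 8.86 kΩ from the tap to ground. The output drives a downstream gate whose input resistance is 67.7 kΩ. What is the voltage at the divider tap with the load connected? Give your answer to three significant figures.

The load sits in parallel with Rb: Rb‖R_L = (8.86 × 67.7) / (8.86 + 67.7) = 7.835 kΩ.
V_out = 34.0 × 7.835 / (3.39 + 7.835) = 34.0 × 7.835/11.22 = 23.7 V.

V_out ≈ 23.7 V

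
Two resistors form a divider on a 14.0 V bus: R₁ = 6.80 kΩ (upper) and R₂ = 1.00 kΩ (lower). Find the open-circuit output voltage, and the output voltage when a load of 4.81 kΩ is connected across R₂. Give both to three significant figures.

Unloaded: 1.79 V; loaded: 1.52 V

Open-circuit: V = 14.0 × 1.00/(6.80 + 1.00) = 1.79 V.
With the load, R₂ becomes R₂‖R_L = 0.8279 kΩ, so V = 14.0 × 0.8279/7.628 = 1.52 V.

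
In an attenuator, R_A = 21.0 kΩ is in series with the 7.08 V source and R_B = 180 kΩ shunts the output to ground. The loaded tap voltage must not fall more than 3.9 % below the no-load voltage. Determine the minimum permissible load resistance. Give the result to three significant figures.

Output resistance R_th = R_A‖R_B = (21.0 × 180)/201.0 = 18.81 kΩ.
The fractional drop is R_th/(R_th + R_L); requiring this ≤ 0.0390 gives R_L ≥ R_th(1/0.0390 − 1) = 18.81 × 24.64 = 463 kΩ.

R_L(min) ≈ 463 kΩ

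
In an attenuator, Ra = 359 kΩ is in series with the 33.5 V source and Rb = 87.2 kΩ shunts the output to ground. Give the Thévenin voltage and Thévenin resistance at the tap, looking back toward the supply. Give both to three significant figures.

V_th is the open-circuit tap voltage: 33.5 × 87.2/(359 + 87.2) = 6.55 V.
With the supply zeroed, Ra and Rb appear in parallel from the tap: R_th = Ra‖Rb = (359 × 87.2)/446.2 = 70.2 kΩ.

V_th = 6.55 V, R_th = 70.2 kΩ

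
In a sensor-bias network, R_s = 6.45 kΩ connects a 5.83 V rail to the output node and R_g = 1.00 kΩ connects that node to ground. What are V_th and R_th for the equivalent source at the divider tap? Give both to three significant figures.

V_th is the open-circuit tap voltage: 5.83 × 1.00/(6.45 + 1.00) = 0.783 V.
With the supply zeroed, R_s and R_g appear in parallel from the tap: R_th = R_s‖R_g = (6.45 × 1.00)/7.450 = 866 Ω.

V_th = 0.783 V, R_th = 866 Ω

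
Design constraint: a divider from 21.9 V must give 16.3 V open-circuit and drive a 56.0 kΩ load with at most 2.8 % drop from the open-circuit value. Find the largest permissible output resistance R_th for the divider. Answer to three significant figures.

Loading drop = R_th/(R_th + R_L) ≤ 0.0280, so R_th ≤ R_L · ε/(1−ε) = 56.0 kΩ × 0.0280/0.9720 = 1.61 kΩ.
(Any R1, R2 with R2/(R1+R2) = 0.744 and R1‖R2 ≤ 1.61 kΩ will meet the spec.)

R_th ≤ 1.61 kΩ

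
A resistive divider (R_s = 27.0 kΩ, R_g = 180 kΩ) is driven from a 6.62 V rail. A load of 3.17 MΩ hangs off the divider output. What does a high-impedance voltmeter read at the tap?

The load sits in parallel with R_g: R_g‖R_L = (180 × 3170) / (180 + 3170) = 170.3 kΩ.
V_out = 6.62 × 170.3 / (27.0 + 170.3) = 6.62 × 170.3/197.3 = 5.71 V.

V_out ≈ 5.71 V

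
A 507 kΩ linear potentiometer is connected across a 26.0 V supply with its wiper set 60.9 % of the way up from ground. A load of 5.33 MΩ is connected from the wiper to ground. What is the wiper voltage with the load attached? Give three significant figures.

The wiper splits the pot into (1−α)R = 198.2 kΩ above and αR = 308.8 kΩ below.
Lower section ‖ load = 291.9 kΩ.
V_wiper = 26.0 × 291.9/(198.2 + 291.9) = 15.5 V.

V ≈ 15.5 V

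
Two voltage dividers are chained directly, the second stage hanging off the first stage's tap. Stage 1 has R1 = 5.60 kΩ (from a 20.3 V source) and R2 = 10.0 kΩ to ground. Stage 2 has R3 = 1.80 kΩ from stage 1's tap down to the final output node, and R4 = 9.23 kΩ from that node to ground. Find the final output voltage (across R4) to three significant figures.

Stage 2 presents R3+R4 = 11.03 kΩ as a load on stage 1's tap.
Stage 1's lower leg becomes R2‖(R3+R4) = 5.245 kΩ, so V_mid = 20.3 × 5.245/10.84 = 9.818 V.
Stage 2 is itself unloaded: V_out = V_mid × R4/(R3+R4) = 9.818 × 9.23/11.03 = 8.22 V.

V_out ≈ 8.22 V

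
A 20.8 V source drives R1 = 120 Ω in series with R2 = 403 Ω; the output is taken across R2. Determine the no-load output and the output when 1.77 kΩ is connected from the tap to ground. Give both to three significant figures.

Open-circuit: V = 20.8 × 403/(120 + 403) = 16.0 V.
With the load, R2 becomes R2‖R_L = 328.3 Ω, so V = 20.8 × 328.3/448.3 = 15.2 V.

Unloaded: 16.0 V; loaded: 15.2 V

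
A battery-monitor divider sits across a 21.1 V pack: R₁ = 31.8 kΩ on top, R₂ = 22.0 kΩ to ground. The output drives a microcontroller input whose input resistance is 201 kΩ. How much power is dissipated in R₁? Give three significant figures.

Total resistance from the source is R₁ + (R₂‖R_L) = 51.63 kΩ, so I = 21.1/51.63 kΩ = 0.4087 mA.
P = I²·R₁ = (0.4087 mA)² × 31.8 kΩ = 5.31 mW.

P ≈ 5.31 mW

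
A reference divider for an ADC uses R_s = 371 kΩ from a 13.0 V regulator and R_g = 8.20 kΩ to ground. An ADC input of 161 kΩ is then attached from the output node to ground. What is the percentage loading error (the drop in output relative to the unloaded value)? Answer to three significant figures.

The divider's output (Thévenin) resistance is R_s‖R_g = 8.023 kΩ.
Fractional drop under load = R_th/(R_th + R_L) = 8.023 / (8.023 + 161) = 0.04747.
So the output falls by 4.75 %.

4.75 %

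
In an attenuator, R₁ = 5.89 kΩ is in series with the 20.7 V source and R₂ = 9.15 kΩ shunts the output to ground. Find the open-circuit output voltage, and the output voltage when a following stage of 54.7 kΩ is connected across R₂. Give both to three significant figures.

Unloaded: 12.6 V; loaded: 11.8 V

Open-circuit: V = 20.7 × 9.15/(5.89 + 9.15) = 12.6 V.
With the load, R₂ becomes R₂‖R_L = 7.839 kΩ, so V = 20.7 × 7.839/13.73 = 11.8 V.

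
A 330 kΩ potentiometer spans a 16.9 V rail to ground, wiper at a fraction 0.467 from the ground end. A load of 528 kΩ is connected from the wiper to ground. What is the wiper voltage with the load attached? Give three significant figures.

V ≈ 6.83 V

The wiper splits the pot into (1−α)R = 175.9 kΩ above and αR = 154.1 kΩ below.
Lower section ‖ load = 119.3 kΩ.
V_wiper = 16.9 × 119.3/(175.9 + 119.3) = 6.83 V.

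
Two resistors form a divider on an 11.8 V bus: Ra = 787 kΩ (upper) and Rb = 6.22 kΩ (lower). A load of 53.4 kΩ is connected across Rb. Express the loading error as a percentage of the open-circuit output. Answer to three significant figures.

10.4 %

The divider's output (Thévenin) resistance is Ra‖Rb = 6.171 kΩ.
Fractional drop under load = R_th/(R_th + R_L) = 6.171 / (6.171 + 53.4) = 0.1036.
So the output falls by 10.4 %.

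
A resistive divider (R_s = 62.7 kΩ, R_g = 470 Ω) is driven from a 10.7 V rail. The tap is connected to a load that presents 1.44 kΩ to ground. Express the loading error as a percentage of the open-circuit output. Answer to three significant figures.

The divider's output (Thévenin) resistance is R_s‖R_g = 466.5 Ω.
Fractional drop under load = R_th/(R_th + R_L) = 466.5 / (466.5 + 1440) = 0.2447.
So the output falls by 24.5 %.

24.5 %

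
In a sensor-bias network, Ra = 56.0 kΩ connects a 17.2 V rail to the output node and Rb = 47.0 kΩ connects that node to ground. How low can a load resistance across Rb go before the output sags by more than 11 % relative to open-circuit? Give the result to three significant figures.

R_L(min) ≈ 207 kΩ

Output resistance R_th = Ra‖Rb = (56.0 × 47.0)/103.0 = 25.55 kΩ.
The fractional drop is R_th/(R_th + R_L); requiring this ≤ 0.110 gives R_L ≥ R_th(1/0.110 − 1) = 25.55 × 8.091 = 207 kΩ.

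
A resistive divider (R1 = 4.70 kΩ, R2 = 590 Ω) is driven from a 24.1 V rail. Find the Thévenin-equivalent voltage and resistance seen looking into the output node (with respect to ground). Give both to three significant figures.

V_th is the open-circuit tap voltage: 24.1 × 590/(4700 + 590) = 2.69 V.
With the supply zeroed, R1 and R2 appear in parallel from the tap: R_th = R1‖R2 = (4700 × 590)/5290 = 524 Ω.

V_th = 2.69 V, R_th = 524 Ω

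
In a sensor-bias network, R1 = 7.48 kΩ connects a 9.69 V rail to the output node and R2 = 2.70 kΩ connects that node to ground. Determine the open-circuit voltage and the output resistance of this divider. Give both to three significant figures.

V_th is the open-circuit tap voltage: 9.69 × 2.70/(7.48 + 2.70) = 2.57 V.
With the supply zeroed, R1 and R2 appear in parallel from the tap: R_th = R1‖R2 = (7.48 × 2.70)/10.18 = 1.98 kΩ.

V_th = 2.57 V, R_th = 1.98 kΩ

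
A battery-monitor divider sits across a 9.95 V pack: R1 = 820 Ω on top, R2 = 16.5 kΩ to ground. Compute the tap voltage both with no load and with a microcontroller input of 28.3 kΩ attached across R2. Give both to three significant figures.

Unloaded: 9.48 V; loaded: 9.22 V

Open-circuit: V = 9.95 × 16500/(820 + 16500) = 9.48 V.
With the load, R2 becomes R2‖R_L = 10420 Ω, so V = 9.95 × 10420/11240 = 9.22 V.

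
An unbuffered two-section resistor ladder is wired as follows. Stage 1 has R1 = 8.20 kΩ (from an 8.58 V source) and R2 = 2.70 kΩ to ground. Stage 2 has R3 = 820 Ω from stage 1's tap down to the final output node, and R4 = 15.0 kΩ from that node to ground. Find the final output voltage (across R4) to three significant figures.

V_out ≈ 1.79 V

Stage 2 presents R3+R4 = 15820 Ω as a load on stage 1's tap.
Stage 1's lower leg becomes R2‖(R3+R4) = 2306 Ω, so V_mid = 8.58 × 2306/10510 = 1.883 V.
Stage 2 is itself unloaded: V_out = V_mid × R4/(R3+R4) = 1.883 × 15000/15820 = 1.79 V.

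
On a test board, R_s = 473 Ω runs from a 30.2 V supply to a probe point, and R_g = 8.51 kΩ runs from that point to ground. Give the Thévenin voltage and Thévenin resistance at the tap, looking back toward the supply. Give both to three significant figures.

V_th is the open-circuit tap voltage: 30.2 × 8510/(473 + 8510) = 28.6 V.
With the supply zeroed, R_s and R_g appear in parallel from the tap: R_th = R_s‖R_g = (473 × 8510)/8983 = 448 Ω.

V_th = 28.6 V, R_th = 448 Ω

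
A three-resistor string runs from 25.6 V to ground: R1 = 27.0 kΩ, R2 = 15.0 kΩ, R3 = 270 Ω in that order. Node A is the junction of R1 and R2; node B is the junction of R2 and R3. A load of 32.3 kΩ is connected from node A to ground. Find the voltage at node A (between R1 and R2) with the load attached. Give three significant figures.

V ≈ 7.10 V

Below node A the series string R2+R3 = 15270 Ω sits in parallel with the 32300 Ω load: 10370 Ω.
V_A = 25.6 × 10370/(27000 + 10370) = 7.10 V.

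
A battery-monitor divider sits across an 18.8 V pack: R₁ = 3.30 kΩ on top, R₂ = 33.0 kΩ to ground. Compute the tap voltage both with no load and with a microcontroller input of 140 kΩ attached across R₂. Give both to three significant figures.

Open-circuit: V = 18.8 × 33.0/(3.30 + 33.0) = 17.1 V.
With the load, R₂ becomes R₂‖R_L = 26.71 kΩ, so V = 18.8 × 26.71/30.01 = 16.7 V.

Unloaded: 17.1 V; loaded: 16.7 V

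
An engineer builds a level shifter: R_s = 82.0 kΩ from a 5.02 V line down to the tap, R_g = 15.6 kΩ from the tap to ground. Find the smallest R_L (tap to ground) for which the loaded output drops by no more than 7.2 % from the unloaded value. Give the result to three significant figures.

Output resistance R_th = R_s‖R_g = (82.0 × 15.6)/97.60 = 13.11 kΩ.
The fractional drop is R_th/(R_th + R_L); requiring this ≤ 0.0720 gives R_L ≥ R_th(1/0.0720 − 1) = 13.11 × 12.89 = 169 kΩ.

R_L(min) ≈ 169 kΩ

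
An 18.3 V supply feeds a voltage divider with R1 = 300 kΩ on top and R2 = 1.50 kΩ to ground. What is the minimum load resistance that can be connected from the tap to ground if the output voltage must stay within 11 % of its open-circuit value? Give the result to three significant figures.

R_L(min) ≈ 12.1 kΩ

Output resistance R_th = R1‖R2 = (300 × 1.50)/301.5 = 1.493 kΩ.
The fractional drop is R_th/(R_th + R_L); requiring this ≤ 0.110 gives R_L ≥ R_th(1/0.110 − 1) = 1.493 × 8.091 = 12.1 kΩ.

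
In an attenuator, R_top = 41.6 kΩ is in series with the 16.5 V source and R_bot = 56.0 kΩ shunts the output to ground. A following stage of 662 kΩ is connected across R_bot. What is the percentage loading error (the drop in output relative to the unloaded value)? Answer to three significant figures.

The divider's output (Thévenin) resistance is R_top‖R_bot = 23.87 kΩ.
Fractional drop under load = R_th/(R_th + R_L) = 23.87 / (23.87 + 662) = 0.03480.
So the output falls by 3.48 %.

3.48 %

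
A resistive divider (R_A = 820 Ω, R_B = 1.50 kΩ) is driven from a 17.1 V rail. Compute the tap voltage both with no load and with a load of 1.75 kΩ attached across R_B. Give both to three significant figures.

Unloaded: 11.1 V; loaded: 8.49 V

Open-circuit: V = 17.1 × 1500/(820 + 1500) = 11.1 V.
With the load, R_B becomes R_B‖R_L = 807.7 Ω, so V = 17.1 × 807.7/1628 = 8.49 V.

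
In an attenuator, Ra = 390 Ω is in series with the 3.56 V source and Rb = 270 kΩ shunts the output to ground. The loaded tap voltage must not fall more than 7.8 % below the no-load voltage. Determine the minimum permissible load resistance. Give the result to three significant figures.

R_L(min) ≈ 4.60 kΩ

Output resistance R_th = Ra‖Rb = (390 × 270000)/270400 = 389.4 Ω.
The fractional drop is R_th/(R_th + R_L); requiring this ≤ 0.0780 gives R_L ≥ R_th(1/0.0780 − 1) = 389.4 × 11.82 = 4.60 kΩ.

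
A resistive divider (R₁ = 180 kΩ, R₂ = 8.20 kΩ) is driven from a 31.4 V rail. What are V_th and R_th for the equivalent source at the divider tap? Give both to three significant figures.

V_th = 1.37 V, R_th = 7.84 kΩ

V_th is the open-circuit tap voltage: 31.4 × 8.20/(180 + 8.20) = 1.37 V.
With the supply zeroed, R₁ and R₂ appear in parallel from the tap: R_th = R₁‖R₂ = (180 × 8.20)/188.2 = 7.84 kΩ.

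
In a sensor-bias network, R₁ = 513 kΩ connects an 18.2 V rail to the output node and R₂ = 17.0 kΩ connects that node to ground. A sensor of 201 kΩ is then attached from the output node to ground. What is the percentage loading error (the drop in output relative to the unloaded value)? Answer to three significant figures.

The divider's output (Thévenin) resistance is R₁‖R₂ = 16.45 kΩ.
Fractional drop under load = R_th/(R_th + R_L) = 16.45 / (16.45 + 201) = 0.07567.
So the output falls by 7.57 %.

7.57 %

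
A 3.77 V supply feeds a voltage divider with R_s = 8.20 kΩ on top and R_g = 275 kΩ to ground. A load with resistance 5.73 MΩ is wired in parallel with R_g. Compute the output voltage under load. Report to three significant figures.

V_out ≈ 3.66 V

The load sits in parallel with R_g: R_g‖R_L = (275 × 5730) / (275 + 5730) = 262.4 kΩ.
V_out = 3.77 × 262.4 / (8.20 + 262.4) = 3.77 × 262.4/270.6 = 3.66 V.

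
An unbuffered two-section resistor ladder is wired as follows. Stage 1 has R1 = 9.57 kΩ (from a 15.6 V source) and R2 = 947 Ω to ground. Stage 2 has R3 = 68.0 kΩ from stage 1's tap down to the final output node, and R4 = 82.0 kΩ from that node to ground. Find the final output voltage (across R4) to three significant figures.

V_out ≈ 0.764 V

Stage 2 presents R3+R4 = 150000 Ω as a load on stage 1's tap.
Stage 1's lower leg becomes R2‖(R3+R4) = 941.1 Ω, so V_mid = 15.6 × 941.1/10510 = 1.397 V.
Stage 2 is itself unloaded: V_out = V_mid × R4/(R3+R4) = 1.397 × 82000/150000 = 0.764 V.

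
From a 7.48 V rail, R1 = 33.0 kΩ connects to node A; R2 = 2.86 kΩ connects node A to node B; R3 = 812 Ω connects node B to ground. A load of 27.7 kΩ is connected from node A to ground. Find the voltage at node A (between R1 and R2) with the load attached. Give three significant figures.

V ≈ 0.669 V

Below node A the series string R2+R3 = 3672 Ω sits in parallel with the 27700 Ω load: 3242 Ω.
V_A = 7.48 × 3242/(33000 + 3242) = 0.669 V.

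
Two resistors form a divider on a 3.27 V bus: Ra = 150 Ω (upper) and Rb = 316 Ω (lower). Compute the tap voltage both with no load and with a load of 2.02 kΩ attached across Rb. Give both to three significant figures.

Open-circuit: V = 3.27 × 316/(150 + 316) = 2.22 V.
With the load, Rb becomes Rb‖R_L = 273.3 Ω, so V = 3.27 × 273.3/423.3 = 2.11 V.

Unloaded: 2.22 V; loaded: 2.11 V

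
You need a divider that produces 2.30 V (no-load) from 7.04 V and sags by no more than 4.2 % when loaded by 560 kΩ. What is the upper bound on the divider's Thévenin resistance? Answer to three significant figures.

Loading drop = R_th/(R_th + R_L) ≤ 0.0420, so R_th ≤ R_L · ε/(1−ε) = 560 kΩ × 0.0420/0.9580 = 24.6 kΩ.

R_th ≤ 24.6 kΩ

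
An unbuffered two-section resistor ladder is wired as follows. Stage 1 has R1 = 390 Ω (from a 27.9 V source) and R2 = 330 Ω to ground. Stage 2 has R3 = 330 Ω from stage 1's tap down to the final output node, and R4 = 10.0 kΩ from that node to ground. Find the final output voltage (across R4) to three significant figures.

Stage 2 presents R3+R4 = 10330 Ω as a load on stage 1's tap.
Stage 1's lower leg becomes R2‖(R3+R4) = 319.8 Ω, so V_mid = 27.9 × 319.8/709.8 = 12.57 V.
Stage 2 is itself unloaded: V_out = V_mid × R4/(R3+R4) = 12.57 × 10000/10330 = 12.2 V.

V_out ≈ 12.2 V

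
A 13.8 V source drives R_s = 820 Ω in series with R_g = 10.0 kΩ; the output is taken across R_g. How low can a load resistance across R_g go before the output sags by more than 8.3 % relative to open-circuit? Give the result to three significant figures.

Output resistance R_th = R_s‖R_g = (820 × 10000)/10820 = 757.9 Ω.
The fractional drop is R_th/(R_th + R_L); requiring this ≤ 0.0830 gives R_L ≥ R_th(1/0.0830 − 1) = 757.9 × 11.05 = 8.37 kΩ.

R_L(min) ≈ 8.37 kΩ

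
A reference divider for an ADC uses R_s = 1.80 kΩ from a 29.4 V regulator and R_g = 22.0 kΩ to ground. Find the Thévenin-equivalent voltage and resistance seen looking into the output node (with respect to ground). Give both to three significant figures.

V_th is the open-circuit tap voltage: 29.4 × 22.0/(1.80 + 22.0) = 27.2 V.
With the supply zeroed, R_s and R_g appear in parallel from the tap: R_th = R_s‖R_g = (1.80 × 22.0)/23.80 = 1.66 kΩ.

V_th = 27.2 V, R_th = 1.66 kΩ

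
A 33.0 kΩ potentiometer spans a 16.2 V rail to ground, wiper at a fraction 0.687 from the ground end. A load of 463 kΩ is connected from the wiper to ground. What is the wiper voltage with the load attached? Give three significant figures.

The wiper splits the pot into (1−α)R = 10.33 kΩ above and αR = 22.67 kΩ below.
Lower section ‖ load = 21.61 kΩ.
V_wiper = 16.2 × 21.61/(10.33 + 21.61) = 11.0 V.

V ≈ 11.0 V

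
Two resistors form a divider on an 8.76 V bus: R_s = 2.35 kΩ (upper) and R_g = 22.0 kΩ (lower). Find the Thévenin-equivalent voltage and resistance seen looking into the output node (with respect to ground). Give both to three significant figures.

V_th is the open-circuit tap voltage: 8.76 × 22.0/(2.35 + 22.0) = 7.91 V.
With the supply zeroed, R_s and R_g appear in parallel from the tap: R_th = R_s‖R_g = (2.35 × 22.0)/24.35 = 2.12 kΩ.

V_th = 7.91 V, R_th = 2.12 kΩ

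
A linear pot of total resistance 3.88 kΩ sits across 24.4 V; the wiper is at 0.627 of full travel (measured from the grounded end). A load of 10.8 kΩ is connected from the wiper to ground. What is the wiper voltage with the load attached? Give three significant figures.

The wiper splits the pot into (1−α)R = 1.447 kΩ above and αR = 2.433 kΩ below.
Lower section ‖ load = 1.986 kΩ.
V_wiper = 24.4 × 1.986/(1.447 + 1.986) = 14.1 V.

V ≈ 14.1 V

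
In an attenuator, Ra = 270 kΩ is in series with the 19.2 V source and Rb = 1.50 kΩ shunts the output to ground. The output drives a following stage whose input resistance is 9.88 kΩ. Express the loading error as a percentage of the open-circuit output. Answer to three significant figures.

13.1 %

The divider's output (Thévenin) resistance is Ra‖Rb = 1.492 kΩ.
Fractional drop under load = R_th/(R_th + R_L) = 1.492 / (1.492 + 9.88) = 0.1312.
So the output falls by 13.1 %.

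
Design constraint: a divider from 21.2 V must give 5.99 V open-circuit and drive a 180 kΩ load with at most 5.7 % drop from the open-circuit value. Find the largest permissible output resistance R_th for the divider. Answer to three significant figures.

Loading drop = R_th/(R_th + R_L) ≤ 0.0570, so R_th ≤ R_L · ε/(1−ε) = 180 kΩ × 0.0570/0.9430 = 10.9 kΩ.

R_th ≤ 10.9 kΩ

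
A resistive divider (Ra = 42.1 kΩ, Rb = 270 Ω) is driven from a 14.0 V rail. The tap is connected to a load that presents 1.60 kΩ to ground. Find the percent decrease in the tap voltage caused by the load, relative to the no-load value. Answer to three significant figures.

14.4 %

Unloaded V = 14.0 × 270/42370 = 0.089214 V.
Loaded: Rb‖R_L = 231.0 Ω, giving V = 14.0 × 231.0/42330 = 0.076403 V.
Drop = (0.089214 − 0.076403) / 0.089214 = 14.4 %.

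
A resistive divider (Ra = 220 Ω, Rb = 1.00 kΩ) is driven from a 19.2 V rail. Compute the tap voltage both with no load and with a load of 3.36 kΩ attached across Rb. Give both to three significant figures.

Unloaded: 15.7 V; loaded: 14.9 V

Open-circuit: V = 19.2 × 1000/(220 + 1000) = 15.7 V.
With the load, Rb becomes Rb‖R_L = 770.6 Ω, so V = 19.2 × 770.6/990.6 = 14.9 V.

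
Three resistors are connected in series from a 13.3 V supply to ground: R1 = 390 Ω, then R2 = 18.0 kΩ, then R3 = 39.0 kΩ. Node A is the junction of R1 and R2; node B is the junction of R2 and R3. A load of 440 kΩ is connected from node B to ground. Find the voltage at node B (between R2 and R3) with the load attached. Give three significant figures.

V ≈ 8.79 V

At node B, R3 is in parallel with the load: R3‖R_L = 35820 Ω.
Below node A the resistance is R2 + (R3‖R_L) = 53820 Ω, so V_A = 13.3 × 53820/54210 = 13.20 V.
Then V_B = V_A × (R3‖R_L)/(R2 + R3‖R_L) = 13.20 × 35820/53820 = 8.79 V.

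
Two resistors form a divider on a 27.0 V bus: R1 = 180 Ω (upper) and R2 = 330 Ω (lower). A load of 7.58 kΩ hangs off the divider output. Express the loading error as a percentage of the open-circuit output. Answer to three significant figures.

The divider's output (Thévenin) resistance is R1‖R2 = 116.5 Ω.
Fractional drop under load = R_th/(R_th + R_L) = 116.5 / (116.5 + 7580) = 0.01513.
So the output falls by 1.51 %.

1.51 %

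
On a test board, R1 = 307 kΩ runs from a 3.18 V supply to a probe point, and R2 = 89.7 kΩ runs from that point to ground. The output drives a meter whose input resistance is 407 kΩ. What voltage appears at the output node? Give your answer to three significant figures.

V_out ≈ 0.614 V

The load sits in parallel with R2: R2‖R_L = (89.7 × 407) / (89.7 + 407) = 73.50 kΩ.
V_out = 3.18 × 73.50 / (307 + 73.50) = 3.18 × 73.50/380.5 = 0.614 V.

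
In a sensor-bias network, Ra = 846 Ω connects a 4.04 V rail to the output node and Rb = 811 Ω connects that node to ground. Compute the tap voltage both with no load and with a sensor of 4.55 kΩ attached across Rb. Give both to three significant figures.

Unloaded: 1.98 V; loaded: 1.81 V

Open-circuit: V = 4.04 × 811/(846 + 811) = 1.98 V.
With the load, Rb becomes Rb‖R_L = 688.3 Ω, so V = 4.04 × 688.3/1534 = 1.81 V.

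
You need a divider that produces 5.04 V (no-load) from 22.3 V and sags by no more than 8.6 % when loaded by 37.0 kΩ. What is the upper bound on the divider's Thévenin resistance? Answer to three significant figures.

Loading drop = R_th/(R_th + R_L) ≤ 0.0860, so R_th ≤ R_L · ε/(1−ε) = 37.0 kΩ × 0.0860/0.9140 = 3.48 kΩ.

R_th ≤ 3.48 kΩ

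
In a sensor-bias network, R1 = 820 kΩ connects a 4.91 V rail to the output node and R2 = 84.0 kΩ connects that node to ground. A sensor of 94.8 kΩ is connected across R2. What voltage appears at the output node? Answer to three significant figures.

V_out ≈ 0.253 V

The load sits in parallel with R2: R2‖R_L = (84.0 × 94.8) / (84.0 + 94.8) = 44.54 kΩ.
V_out = 4.91 × 44.54 / (820 + 44.54) = 4.91 × 44.54/864.5 = 0.253 V.
(Unloaded it would have been 0.456 V.)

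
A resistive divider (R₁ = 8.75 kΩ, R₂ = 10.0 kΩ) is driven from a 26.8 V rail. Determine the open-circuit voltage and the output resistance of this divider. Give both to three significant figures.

V_th = 14.3 V, R_th = 4.67 kΩ

V_th is the open-circuit tap voltage: 26.8 × 10.0/(8.75 + 10.0) = 14.3 V.
With the supply zeroed, R₁ and R₂ appear in parallel from the tap: R_th = R₁‖R₂ = (8.75 × 10.0)/18.75 = 4.67 kΩ.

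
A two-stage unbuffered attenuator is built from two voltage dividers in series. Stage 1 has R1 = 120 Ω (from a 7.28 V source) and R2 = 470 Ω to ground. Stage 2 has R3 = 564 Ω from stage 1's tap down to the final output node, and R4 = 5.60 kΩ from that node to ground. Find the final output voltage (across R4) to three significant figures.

V_out ≈ 5.19 V

Stage 2 presents R3+R4 = 6164 Ω as a load on stage 1's tap.
Stage 1's lower leg becomes R2‖(R3+R4) = 436.7 Ω, so V_mid = 7.28 × 436.7/556.7 = 5.711 V.
Stage 2 is itself unloaded: V_out = V_mid × R4/(R3+R4) = 5.711 × 5600/6164 = 5.19 V.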